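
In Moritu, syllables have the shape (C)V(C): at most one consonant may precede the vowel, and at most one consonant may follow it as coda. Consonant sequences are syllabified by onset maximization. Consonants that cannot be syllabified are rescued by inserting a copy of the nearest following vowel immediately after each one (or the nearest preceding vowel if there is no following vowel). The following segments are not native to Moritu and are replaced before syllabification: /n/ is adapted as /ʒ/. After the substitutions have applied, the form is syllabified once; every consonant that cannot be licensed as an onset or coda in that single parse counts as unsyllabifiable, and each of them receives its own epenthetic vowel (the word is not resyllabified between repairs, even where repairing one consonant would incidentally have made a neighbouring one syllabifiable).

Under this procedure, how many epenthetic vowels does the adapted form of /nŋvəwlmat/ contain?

After substitution the input is /ʒŋvəwlmat/.
The unsyllabifiable consonants are /ʒ/, /ŋ/, /l/; each receives one epenthetic vowel.

3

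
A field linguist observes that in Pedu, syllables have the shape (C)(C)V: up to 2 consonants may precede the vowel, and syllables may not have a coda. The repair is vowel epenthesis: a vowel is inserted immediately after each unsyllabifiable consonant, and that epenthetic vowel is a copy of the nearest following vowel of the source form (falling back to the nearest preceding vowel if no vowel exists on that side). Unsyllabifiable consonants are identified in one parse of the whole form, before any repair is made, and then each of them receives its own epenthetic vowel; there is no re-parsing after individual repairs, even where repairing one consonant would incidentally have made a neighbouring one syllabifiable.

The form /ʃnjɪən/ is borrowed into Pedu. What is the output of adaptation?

The consonants /ʃ/, /n/ cannot be parsed into a legal (C)(C)V syllable (no codas are permitted; onsets may contain at most 2 consonants).
Each unlicensed consonant becomes the onset of a new syllable: /ʃ/ → /ʃɪ/, /n/ → /nə/.

ʃɪnjɪənə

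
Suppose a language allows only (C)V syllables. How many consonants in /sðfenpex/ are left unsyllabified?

4

Under (C)V, the unsyllabifiable consonants are /s/, /ð/, /n/, /x/ (no codas are permitted; onsets are limited to one consonant).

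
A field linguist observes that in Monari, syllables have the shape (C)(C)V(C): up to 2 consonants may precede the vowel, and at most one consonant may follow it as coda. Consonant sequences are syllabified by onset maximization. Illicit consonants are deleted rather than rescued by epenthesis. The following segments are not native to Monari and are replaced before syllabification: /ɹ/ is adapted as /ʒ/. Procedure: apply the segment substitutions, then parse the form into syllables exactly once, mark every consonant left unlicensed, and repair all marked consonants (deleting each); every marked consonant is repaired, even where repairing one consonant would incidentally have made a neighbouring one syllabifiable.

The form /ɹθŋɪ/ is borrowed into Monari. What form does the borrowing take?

Substitution: /ɹ/ → /ʒ/, giving /ʒθŋɪ/.
The consonants /ʒ/ cannot be parsed into a legal (C)(C)V(C) syllable (at most one coda consonant is licensed; onsets may contain at most 2 consonants).
Each unlicensed consonant is deleted: /ʒ/.

θŋɪ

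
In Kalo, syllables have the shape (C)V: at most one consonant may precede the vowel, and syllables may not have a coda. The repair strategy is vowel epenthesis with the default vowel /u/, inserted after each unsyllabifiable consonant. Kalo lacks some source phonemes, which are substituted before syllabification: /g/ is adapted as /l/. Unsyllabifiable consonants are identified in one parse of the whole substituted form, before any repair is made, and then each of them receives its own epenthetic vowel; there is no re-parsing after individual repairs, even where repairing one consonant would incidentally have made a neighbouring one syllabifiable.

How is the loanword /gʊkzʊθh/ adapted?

Substitution: /g/ → /l/, giving /lʊkzʊθh/.
The consonants /k/, /θ/, /h/ cannot be parsed into a legal (C)V syllable (no codas are permitted; onsets are limited to one consonant).
Each unlicensed consonant becomes the onset of a new syllable: /k/ → /ku/, /θ/ → /θu/, /h/ → /hu/.

lʊkuzʊθuhu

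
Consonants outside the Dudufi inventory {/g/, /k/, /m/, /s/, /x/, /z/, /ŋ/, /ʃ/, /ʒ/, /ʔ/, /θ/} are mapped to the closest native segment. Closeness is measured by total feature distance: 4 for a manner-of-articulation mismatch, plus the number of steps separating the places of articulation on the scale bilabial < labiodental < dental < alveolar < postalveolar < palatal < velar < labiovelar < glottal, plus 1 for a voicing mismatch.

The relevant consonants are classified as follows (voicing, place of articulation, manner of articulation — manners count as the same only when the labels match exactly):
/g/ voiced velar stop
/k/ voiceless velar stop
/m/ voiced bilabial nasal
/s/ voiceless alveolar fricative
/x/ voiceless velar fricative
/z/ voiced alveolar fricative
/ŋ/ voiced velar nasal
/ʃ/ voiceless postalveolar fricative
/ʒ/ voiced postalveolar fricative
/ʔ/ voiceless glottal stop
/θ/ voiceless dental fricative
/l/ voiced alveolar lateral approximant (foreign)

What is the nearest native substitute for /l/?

z

/z/ is closest: manner differs (lateral approximant→fricative, +4), place distance 0 (alveolar→alveolar), same voicing; total 4. Next closest is /s/ at distance 5.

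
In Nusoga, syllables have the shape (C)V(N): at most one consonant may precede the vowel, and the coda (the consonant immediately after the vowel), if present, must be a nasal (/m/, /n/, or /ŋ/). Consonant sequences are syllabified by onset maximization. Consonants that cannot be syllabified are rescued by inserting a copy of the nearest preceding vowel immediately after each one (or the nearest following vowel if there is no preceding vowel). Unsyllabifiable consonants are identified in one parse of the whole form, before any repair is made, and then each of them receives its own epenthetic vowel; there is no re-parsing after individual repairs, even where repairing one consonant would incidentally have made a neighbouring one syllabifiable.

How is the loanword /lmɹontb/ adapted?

Under (C)V(N), the unsyllabifiable consonants are /l/, /m/, /t/, /b/ (only a nasal (/m/, /n/, or /ŋ/) is licensed in coda position; onsets are limited to one consonant).
Inserting the epenthetic vowel yields /l/ → /lo/, /m/ → /mo/, /t/ → /to/, /b/ → /bo/.

lomoɹontobo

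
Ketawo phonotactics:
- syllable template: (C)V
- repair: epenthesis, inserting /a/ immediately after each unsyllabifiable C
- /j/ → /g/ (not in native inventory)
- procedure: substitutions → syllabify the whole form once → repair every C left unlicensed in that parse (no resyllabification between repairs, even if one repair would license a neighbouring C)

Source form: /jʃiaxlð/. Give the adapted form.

gaʃiaxalaða

Substitution: /j/ → /g/, giving /gʃiaxlð/.
The consonants /g/, /x/, /l/, /ð/ cannot be parsed into a legal (C)V syllable (no codas are permitted; onsets are limited to one consonant).
Epenthesis after each stranded consonant: /g/ → /ga/, /x/ → /xa/, /l/ → /la/, /ð/ → /ða/.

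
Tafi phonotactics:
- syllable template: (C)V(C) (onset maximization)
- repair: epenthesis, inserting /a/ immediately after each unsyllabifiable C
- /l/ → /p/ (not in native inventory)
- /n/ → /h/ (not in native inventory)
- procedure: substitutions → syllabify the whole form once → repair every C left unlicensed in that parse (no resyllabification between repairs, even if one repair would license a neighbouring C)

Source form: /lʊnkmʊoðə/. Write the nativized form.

pʊhkamʊoðə

Substitution: /l/ → /p/, /n/ → /h/, giving /pʊhkmʊoðə/.
The consonants /k/ cannot be parsed into a legal (C)V(C) syllable (at most one coda consonant is licensed; onsets are limited to one consonant).
Each unlicensed consonant becomes the onset of a new syllable: /k/ → /ka/.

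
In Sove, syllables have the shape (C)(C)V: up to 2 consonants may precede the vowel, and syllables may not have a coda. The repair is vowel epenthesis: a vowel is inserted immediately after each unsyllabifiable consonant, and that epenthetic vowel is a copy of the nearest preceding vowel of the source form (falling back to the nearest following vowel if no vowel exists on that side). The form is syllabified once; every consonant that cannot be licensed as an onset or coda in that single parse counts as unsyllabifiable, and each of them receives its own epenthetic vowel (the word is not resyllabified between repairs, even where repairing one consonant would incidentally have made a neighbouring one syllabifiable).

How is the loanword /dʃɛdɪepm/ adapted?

dʃɛdɪepeme

Under (C)(C)V, the unsyllabifiable consonants are /p/, /m/ (no codas are permitted; onsets may contain at most 2 consonants).
Epenthesis after each stranded consonant: /p/ → /pe/, /m/ → /me/.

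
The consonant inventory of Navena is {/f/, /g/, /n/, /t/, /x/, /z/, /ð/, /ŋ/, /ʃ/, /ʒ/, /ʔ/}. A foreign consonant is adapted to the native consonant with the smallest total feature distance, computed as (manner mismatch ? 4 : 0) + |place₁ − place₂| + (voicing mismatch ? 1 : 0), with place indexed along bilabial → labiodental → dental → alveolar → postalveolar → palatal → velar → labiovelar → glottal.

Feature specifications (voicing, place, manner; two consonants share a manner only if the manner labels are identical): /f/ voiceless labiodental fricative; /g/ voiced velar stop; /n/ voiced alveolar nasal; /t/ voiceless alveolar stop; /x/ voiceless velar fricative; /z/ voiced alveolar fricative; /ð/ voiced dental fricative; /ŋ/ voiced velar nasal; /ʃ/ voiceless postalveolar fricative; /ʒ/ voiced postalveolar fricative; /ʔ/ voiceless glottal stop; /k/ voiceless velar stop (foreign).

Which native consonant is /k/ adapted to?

/g/ is closest: same manner (stop), place distance 0 (velar→velar), voicing differs (+1); total 1. Next closest is /ʔ/ at distance 2.

g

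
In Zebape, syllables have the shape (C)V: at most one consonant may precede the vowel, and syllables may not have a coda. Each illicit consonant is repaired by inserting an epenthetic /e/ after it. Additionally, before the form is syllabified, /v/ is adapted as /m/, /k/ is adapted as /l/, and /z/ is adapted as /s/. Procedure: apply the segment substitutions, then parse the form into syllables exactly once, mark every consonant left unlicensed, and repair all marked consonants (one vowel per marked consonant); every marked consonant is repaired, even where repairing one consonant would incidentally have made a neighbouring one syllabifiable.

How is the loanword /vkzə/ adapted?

melesə

Substitution: /v/ → /m/, /k/ → /l/, /z/ → /s/, giving /mlsə/.
The consonants /m/, /l/ cannot be parsed into a legal (C)V syllable (no codas are permitted; onsets are limited to one consonant).
Inserting the epenthetic vowel yields /m/ → /me/, /l/ → /le/.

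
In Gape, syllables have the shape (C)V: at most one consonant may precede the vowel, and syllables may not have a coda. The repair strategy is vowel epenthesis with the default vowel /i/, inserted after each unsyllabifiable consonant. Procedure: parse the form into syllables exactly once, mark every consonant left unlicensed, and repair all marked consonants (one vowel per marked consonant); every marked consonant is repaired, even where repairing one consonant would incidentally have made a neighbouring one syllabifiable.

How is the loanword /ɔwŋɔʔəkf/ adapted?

ɔwiŋɔʔəkifi

The consonants /w/, /k/, /f/ cannot be parsed into a legal (C)V syllable (no codas are permitted; onsets are limited to one consonant).
Epenthesis after each stranded consonant: /w/ → /wi/, /k/ → /ki/, /f/ → /fi/.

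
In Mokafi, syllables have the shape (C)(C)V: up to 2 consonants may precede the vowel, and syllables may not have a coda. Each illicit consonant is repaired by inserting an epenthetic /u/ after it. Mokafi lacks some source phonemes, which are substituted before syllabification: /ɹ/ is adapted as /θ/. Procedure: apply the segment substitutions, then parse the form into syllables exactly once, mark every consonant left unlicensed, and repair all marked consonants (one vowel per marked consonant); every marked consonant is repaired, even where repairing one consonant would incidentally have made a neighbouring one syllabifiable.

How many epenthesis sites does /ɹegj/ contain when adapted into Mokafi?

2

After substitution the input is /θegj/.
The unsyllabifiable consonants are /g/, /j/; each receives one epenthetic vowel.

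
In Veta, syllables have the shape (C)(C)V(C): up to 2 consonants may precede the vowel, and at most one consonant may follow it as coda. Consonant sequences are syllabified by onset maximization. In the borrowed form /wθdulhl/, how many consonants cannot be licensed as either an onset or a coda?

The consonants /w/, /h/, /l/ cannot be parsed into a legal (C)(C)V(C) syllable (at most one coda consonant is licensed; onsets may contain at most 2 consonants).

3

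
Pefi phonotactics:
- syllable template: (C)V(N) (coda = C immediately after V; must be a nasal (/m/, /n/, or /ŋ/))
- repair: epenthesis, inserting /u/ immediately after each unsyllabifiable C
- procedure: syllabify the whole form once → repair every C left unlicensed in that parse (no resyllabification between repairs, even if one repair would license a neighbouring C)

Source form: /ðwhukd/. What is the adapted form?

ðuwuhukudu

Syllabifying with onset maximization leaves /ð/, /w/, /k/, /d/ stranded (only a nasal (/m/, /n/, or /ŋ/) is licensed in coda position; onsets are limited to one consonant).
Each unlicensed consonant becomes the onset of a new syllable: /ð/ → /ðu/, /w/ → /wu/, /k/ → /ku/, /d/ → /du/.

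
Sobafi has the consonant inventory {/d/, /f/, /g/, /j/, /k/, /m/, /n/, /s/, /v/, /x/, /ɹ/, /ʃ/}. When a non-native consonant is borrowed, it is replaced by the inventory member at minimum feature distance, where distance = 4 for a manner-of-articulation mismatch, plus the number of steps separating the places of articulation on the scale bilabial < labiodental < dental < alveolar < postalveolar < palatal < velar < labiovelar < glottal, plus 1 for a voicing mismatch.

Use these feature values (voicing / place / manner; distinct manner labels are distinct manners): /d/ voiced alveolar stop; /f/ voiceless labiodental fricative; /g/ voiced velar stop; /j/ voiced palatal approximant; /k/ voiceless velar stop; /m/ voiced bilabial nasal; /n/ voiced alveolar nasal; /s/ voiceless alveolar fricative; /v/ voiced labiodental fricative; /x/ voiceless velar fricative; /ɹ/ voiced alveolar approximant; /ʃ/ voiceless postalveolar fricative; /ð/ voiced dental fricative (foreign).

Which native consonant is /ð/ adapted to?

/v/ is closest: same manner (fricative), place distance 1 (dental→labiodental), same voicing; total 1. Next closest is /f/ at distance 2.

v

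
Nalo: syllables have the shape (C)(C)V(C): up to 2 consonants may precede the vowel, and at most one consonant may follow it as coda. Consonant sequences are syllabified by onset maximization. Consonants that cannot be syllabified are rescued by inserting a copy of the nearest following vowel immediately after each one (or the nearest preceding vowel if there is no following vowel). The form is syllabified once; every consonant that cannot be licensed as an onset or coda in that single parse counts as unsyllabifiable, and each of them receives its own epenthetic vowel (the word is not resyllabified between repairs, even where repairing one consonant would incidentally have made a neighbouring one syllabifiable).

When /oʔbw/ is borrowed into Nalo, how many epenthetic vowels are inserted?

2

The unsyllabifiable consonants are /b/, /w/; each receives one epenthetic vowel.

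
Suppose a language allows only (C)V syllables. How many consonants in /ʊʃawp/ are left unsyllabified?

2

Syllabifying with onset maximization leaves /w/, /p/ stranded (no codas are permitted; onsets are limited to one consonant).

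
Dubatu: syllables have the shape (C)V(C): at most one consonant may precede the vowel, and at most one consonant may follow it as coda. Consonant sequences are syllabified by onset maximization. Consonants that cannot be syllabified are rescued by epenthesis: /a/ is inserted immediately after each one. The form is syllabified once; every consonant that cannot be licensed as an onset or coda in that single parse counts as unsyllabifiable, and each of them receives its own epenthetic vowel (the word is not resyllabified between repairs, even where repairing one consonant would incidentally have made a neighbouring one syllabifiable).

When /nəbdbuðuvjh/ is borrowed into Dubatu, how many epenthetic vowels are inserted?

The unsyllabifiable consonants are /d/, /j/, /h/; each receives one epenthetic vowel.

3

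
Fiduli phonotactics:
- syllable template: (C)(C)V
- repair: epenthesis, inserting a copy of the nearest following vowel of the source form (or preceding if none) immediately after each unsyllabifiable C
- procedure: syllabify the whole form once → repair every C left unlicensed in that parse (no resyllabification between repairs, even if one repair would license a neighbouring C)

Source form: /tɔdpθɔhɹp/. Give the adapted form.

Under (C)(C)V, the unsyllabifiable consonants are /d/, /h/, /ɹ/, /p/ (no codas are permitted; onsets may contain at most 2 consonants).
Each unlicensed consonant becomes the onset of a new syllable: /d/ → /dɔ/, /h/ → /hɔ/, /ɹ/ → /ɹɔ/, /p/ → /pɔ/.

tɔdɔpθɔhɔɹɔpɔ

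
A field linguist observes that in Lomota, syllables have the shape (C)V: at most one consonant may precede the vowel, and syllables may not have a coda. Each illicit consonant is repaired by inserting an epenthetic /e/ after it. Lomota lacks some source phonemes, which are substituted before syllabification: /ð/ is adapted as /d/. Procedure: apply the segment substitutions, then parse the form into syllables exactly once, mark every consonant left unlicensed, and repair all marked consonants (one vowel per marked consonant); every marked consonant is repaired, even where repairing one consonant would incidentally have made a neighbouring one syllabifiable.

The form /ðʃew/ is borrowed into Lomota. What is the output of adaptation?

deʃewe

Substitution: /ð/ → /d/, giving /dʃew/.
The consonants /d/, /w/ cannot be parsed into a legal (C)V syllable (no codas are permitted; onsets are limited to one consonant).
Each unlicensed consonant becomes the onset of a new syllable: /d/ → /de/, /w/ → /we/.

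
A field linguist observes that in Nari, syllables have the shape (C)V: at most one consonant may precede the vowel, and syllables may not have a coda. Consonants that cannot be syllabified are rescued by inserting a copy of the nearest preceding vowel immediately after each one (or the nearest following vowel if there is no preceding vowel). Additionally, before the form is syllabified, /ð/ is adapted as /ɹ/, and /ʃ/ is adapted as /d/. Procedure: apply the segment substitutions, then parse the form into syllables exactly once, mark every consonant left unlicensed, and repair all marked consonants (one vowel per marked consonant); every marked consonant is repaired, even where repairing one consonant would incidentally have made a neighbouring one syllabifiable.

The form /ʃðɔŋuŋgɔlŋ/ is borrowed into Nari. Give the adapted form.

dɔɹɔŋuŋugɔlɔŋɔ

Substitution: /ʃ/ → /d/, /ð/ → /ɹ/, giving /dɹɔŋuŋgɔlŋ/.
Under (C)V, the unsyllabifiable consonants are /d/, /ŋ/, /l/, /ŋ/ (no codas are permitted; onsets are limited to one consonant).
Epenthesis after each stranded consonant: /d/ → /dɔ/, /ŋ/ → /ŋu/, /l/ → /lɔ/, /ŋ/ → /ŋɔ/.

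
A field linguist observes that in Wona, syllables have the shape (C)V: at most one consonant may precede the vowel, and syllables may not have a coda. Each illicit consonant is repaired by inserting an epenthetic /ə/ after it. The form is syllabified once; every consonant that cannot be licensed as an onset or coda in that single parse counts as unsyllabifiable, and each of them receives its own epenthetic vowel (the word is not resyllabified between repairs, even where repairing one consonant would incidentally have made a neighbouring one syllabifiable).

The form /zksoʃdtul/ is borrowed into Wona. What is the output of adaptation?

Syllabifying with onset maximization leaves /z/, /k/, /ʃ/, /d/, /l/ stranded (no codas are permitted; onsets are limited to one consonant).
Epenthesis after each stranded consonant: /z/ → /zə/, /k/ → /kə/, /ʃ/ → /ʃə/, /d/ → /də/, /l/ → /lə/.

zəkəsoʃədətulə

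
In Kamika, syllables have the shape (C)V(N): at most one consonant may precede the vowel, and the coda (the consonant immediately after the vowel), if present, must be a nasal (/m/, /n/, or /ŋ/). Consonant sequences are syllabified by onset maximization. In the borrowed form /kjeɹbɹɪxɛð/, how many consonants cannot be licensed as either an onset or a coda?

4

Syllabifying with onset maximization leaves /k/, /ɹ/, /b/, /ð/ stranded (only a nasal (/m/, /n/, or /ŋ/) is licensed in coda position; onsets are limited to one consonant).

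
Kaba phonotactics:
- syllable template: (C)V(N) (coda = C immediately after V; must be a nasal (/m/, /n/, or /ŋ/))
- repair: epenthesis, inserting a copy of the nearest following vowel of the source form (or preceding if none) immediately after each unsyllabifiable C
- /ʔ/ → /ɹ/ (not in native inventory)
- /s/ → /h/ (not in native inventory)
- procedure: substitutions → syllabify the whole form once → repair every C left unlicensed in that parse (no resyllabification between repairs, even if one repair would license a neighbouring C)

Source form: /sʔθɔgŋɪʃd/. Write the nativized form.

hɔɹɔθɔgɪŋɪʃɪdɪ

Substitution: /s/ → /h/, /ʔ/ → /ɹ/, giving /hɹθɔgŋɪʃd/.
Syllabifying with onset maximization leaves /h/, /ɹ/, /g/, /ʃ/, /d/ stranded (only a nasal (/m/, /n/, or /ŋ/) is licensed in coda position; onsets are limited to one consonant).
Epenthesis after each stranded consonant: /h/ → /hɔ/, /ɹ/ → /ɹɔ/, /g/ → /gɪ/, /ʃ/ → /ʃɪ/, /d/ → /dɪ/.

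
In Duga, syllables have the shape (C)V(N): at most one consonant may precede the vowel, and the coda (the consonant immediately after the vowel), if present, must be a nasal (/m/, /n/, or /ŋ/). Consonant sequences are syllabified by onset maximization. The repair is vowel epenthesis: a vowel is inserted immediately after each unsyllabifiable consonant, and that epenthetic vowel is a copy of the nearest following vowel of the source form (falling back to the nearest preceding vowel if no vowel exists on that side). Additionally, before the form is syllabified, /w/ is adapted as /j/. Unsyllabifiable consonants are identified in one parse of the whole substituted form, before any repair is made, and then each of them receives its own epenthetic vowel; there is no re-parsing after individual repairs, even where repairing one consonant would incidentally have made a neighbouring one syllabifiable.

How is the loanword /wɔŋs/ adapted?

jɔŋsɔ

Substitution: /w/ → /j/, giving /jɔŋs/.
Under (C)V(N), the unsyllabifiable consonants are /s/ (only a nasal (/m/, /n/, or /ŋ/) is licensed in coda position; onsets are limited to one consonant).
Inserting the epenthetic vowel yields /s/ → /sɔ/.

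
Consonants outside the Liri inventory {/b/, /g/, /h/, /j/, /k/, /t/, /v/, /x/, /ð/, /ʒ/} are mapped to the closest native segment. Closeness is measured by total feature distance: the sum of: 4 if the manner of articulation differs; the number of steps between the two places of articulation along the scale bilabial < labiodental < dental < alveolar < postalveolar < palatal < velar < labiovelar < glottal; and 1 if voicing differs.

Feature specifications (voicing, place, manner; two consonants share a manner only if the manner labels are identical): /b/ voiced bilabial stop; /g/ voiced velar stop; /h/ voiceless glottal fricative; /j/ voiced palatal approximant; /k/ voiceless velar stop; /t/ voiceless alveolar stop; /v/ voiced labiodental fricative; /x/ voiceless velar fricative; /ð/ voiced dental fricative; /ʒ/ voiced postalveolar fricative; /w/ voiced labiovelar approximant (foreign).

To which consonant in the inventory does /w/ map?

j

/j/ is closest: same manner (approximant), place distance 2 (labiovelar→palatal), same voicing; total 2. Next closest is /g/ at distance 5.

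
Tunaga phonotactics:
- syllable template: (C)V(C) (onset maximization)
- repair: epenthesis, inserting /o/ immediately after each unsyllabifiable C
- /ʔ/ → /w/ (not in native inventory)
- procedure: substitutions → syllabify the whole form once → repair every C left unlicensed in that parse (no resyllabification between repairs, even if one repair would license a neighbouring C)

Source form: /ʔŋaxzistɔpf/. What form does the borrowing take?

Substitution: /ʔ/ → /w/, giving /wŋaxzistɔpf/.
Under (C)V(C), the unsyllabifiable consonants are /w/, /f/ (at most one coda consonant is licensed; onsets are limited to one consonant).
Each unlicensed consonant becomes the onset of a new syllable: /w/ → /wo/, /f/ → /fo/.

woŋaxzistɔpfo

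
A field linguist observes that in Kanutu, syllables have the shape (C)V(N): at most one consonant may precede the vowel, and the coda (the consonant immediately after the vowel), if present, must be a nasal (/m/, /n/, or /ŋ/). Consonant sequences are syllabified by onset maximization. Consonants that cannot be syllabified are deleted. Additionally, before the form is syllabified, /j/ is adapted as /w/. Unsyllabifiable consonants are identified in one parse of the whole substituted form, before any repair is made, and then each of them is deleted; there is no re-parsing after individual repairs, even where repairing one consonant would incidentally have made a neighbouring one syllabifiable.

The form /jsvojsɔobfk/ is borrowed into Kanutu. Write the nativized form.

vosɔo

Substitution: /j/ → /w/, giving /wsvowsɔobfk/.
Under (C)V(N), the unsyllabifiable consonants are /w/, /s/, /w/, /b/, /f/, /k/ (only a nasal (/m/, /n/, or /ŋ/) is licensed in coda position; onsets are limited to one consonant).
Deletion applies to /w/, /s/, /w/, /b/, /f/, /k/.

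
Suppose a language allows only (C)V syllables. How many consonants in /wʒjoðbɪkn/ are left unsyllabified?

5

Syllabifying with onset maximization leaves /w/, /ʒ/, /ð/, /k/, /n/ stranded (no codas are permitted; onsets are limited to one consonant).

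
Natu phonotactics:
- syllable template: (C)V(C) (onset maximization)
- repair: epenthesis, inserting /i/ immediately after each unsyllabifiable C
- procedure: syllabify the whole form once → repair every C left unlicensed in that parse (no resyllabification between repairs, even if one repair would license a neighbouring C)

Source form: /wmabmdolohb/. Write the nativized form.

Syllabifying with onset maximization leaves /w/, /m/, /b/ stranded (at most one coda consonant is licensed; onsets are limited to one consonant).
Inserting the epenthetic vowel yields /w/ → /wi/, /m/ → /mi/, /b/ → /bi/.

wimabmidolohbi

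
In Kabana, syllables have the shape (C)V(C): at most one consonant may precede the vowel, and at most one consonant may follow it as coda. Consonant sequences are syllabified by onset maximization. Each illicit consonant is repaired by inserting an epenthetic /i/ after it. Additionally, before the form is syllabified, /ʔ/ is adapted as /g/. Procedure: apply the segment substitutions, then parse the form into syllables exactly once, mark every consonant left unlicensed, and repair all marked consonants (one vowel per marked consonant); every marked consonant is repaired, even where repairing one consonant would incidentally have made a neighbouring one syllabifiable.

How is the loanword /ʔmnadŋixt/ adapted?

Substitution: /ʔ/ → /g/, giving /gmnadŋixt/.
The consonants /g/, /m/, /t/ cannot be parsed into a legal (C)V(C) syllable (at most one coda consonant is licensed; onsets are limited to one consonant).
Each unlicensed consonant becomes the onset of a new syllable: /g/ → /gi/, /m/ → /mi/, /t/ → /ti/.

giminadŋixti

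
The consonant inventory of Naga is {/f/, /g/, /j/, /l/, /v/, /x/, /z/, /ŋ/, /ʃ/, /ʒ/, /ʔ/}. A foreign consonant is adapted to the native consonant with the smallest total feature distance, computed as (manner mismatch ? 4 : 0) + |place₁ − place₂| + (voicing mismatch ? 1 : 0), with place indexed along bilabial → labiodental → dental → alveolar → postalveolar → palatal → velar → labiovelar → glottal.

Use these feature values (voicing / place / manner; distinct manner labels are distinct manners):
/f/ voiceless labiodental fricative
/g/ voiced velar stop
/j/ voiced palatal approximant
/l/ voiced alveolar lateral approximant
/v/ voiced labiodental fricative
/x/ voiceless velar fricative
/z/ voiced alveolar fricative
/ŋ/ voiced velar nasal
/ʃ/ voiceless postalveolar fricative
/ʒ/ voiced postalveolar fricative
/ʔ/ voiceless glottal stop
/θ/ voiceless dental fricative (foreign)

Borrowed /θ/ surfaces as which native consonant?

/f/ is closest: same manner (fricative), place distance 1 (dental→labiodental), same voicing; total 1. Next closest is /v/ at distance 2.

f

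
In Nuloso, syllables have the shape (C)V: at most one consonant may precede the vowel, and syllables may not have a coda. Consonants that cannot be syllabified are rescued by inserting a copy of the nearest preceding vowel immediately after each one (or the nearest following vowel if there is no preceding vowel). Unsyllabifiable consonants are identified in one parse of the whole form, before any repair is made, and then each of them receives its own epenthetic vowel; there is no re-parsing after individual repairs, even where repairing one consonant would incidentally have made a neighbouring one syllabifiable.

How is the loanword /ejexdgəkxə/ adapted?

Syllabifying with onset maximization leaves /x/, /d/, /k/ stranded (no codas are permitted; onsets are limited to one consonant).
Epenthesis after each stranded consonant: /x/ → /xe/, /d/ → /de/, /k/ → /kə/.

ejexedegəkəxə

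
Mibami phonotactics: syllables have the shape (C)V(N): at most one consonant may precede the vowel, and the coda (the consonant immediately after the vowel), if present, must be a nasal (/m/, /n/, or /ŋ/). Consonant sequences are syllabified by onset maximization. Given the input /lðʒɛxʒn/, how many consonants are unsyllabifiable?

Syllabifying with onset maximization leaves /l/, /ð/, /x/, /ʒ/, /n/ stranded (only a nasal (/m/, /n/, or /ŋ/) is licensed in coda position; onsets are limited to one consonant).

5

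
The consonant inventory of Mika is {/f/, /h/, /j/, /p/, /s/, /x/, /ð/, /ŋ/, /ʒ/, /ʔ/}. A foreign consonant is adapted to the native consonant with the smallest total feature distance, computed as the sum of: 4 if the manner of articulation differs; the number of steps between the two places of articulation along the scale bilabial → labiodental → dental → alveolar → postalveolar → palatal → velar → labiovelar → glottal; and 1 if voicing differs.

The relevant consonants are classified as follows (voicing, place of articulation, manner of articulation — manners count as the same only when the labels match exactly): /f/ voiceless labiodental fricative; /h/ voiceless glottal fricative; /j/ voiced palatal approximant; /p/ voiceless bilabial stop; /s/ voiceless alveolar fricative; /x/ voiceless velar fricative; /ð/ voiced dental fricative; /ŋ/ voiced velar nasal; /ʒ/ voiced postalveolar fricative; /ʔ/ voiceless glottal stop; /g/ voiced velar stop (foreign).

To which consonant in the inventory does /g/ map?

ʔ

/ʔ/ is closest: same manner (stop), place distance 2 (velar→glottal), voicing differs (+1); total 3. Next closest is /ŋ/ at distance 4.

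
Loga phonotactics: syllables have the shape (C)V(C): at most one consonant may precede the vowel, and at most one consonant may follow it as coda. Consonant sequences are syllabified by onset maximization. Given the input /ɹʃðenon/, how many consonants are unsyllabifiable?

Under (C)V(C), the unsyllabifiable consonants are /ɹ/, /ʃ/ (at most one coda consonant is licensed; onsets are limited to one consonant).

2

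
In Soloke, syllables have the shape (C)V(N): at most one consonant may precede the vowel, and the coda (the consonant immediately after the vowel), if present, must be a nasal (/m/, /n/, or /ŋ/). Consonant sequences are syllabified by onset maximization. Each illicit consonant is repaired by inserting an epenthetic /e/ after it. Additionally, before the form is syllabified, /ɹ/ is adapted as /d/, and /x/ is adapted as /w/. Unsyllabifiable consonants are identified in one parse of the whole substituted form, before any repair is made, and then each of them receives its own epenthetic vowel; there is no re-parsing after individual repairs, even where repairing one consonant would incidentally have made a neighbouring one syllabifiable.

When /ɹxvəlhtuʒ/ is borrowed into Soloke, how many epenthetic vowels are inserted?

After substitution the input is /dwvəlhtuʒ/.
The unsyllabifiable consonants are /d/, /w/, /l/, /h/, /ʒ/; each receives one epenthetic vowel.

5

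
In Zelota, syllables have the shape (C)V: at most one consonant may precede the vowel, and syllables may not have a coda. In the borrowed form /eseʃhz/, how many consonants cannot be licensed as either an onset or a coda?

3

Syllabifying with onset maximization leaves /ʃ/, /h/, /z/ stranded (no codas are permitted; onsets are limited to one consonant).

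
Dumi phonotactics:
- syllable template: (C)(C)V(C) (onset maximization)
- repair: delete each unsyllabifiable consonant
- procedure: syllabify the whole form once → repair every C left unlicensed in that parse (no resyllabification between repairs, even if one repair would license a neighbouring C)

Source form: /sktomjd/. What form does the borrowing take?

The consonants /s/, /j/, /d/ cannot be parsed into a legal (C)(C)V(C) syllable (at most one coda consonant is licensed; onsets may contain at most 2 consonants).
Deleting the stranded consonants removes /s/, /j/, /d/.

ktom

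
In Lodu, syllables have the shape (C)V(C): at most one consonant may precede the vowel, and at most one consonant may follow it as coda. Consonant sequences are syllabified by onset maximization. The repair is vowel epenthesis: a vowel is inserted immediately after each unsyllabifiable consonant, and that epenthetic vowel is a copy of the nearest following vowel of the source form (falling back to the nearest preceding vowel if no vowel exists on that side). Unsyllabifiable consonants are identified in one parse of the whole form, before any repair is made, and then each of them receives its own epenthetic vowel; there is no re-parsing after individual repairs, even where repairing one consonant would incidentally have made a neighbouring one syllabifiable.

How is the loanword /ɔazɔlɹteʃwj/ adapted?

The consonants /ɹ/, /w/, /j/ cannot be parsed into a legal (C)V(C) syllable (at most one coda consonant is licensed; onsets are limited to one consonant).
Each unlicensed consonant becomes the onset of a new syllable: /ɹ/ → /ɹe/, /w/ → /we/, /j/ → /je/.

ɔazɔlɹeteʃweje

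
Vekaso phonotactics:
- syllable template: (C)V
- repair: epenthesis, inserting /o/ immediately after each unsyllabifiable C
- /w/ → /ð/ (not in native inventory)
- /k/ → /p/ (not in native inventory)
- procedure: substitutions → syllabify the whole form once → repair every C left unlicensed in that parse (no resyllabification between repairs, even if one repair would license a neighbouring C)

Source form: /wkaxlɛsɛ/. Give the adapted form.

Substitution: /w/ → /ð/, /k/ → /p/, giving /ðpaxlɛsɛ/.
Under (C)V, the unsyllabifiable consonants are /ð/, /x/ (no codas are permitted; onsets are limited to one consonant).
Inserting the epenthetic vowel yields /ð/ → /ðo/, /x/ → /xo/.

ðopaxolɛsɛ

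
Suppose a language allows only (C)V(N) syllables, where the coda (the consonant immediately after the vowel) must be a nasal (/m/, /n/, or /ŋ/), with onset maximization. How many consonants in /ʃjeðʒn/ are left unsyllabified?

4

Syllabifying with onset maximization leaves /ʃ/, /ð/, /ʒ/, /n/ stranded (only a nasal (/m/, /n/, or /ŋ/) is licensed in coda position; onsets are limited to one consonant).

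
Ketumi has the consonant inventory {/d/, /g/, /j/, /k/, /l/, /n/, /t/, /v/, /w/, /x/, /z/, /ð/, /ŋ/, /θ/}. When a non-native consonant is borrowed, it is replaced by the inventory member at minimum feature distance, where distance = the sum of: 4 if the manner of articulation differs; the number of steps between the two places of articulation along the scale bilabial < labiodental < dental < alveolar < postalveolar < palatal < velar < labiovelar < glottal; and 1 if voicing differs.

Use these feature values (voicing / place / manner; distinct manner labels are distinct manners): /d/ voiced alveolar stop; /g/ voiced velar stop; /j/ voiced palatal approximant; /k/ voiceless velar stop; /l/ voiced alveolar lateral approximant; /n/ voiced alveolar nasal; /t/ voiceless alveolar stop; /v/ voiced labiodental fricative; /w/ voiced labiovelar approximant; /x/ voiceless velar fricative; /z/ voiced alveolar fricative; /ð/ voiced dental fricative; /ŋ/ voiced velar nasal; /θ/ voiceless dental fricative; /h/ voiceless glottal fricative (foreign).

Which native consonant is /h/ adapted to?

x

/x/ is closest: same manner (fricative), place distance 2 (glottal→velar), same voicing; total 2. Next closest is /k/ at distance 6.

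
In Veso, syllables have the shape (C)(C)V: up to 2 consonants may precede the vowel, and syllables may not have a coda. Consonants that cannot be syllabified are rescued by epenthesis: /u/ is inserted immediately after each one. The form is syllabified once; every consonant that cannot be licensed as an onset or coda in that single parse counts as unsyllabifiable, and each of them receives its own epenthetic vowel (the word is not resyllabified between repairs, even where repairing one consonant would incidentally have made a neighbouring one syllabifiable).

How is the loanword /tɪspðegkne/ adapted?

Syllabifying with onset maximization leaves /s/, /g/ stranded (no codas are permitted; onsets may contain at most 2 consonants).
Each unlicensed consonant becomes the onset of a new syllable: /s/ → /su/, /g/ → /gu/.

tɪsupðegukne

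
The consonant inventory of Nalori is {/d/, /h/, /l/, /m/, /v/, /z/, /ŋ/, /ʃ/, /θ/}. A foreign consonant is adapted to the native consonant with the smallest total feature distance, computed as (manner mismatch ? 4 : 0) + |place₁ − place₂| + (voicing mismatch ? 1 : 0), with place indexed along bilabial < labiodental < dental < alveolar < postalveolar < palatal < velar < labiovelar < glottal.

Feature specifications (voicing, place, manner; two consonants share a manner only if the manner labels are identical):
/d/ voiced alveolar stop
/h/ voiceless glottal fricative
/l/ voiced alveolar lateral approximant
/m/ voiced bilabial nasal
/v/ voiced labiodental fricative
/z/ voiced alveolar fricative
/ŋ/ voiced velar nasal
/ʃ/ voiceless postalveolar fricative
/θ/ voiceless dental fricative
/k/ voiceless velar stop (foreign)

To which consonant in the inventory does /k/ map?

/d/ is closest: same manner (stop), place distance 3 (velar→alveolar), voicing differs (+1); total 4. Next closest is /ŋ/ at distance 5.

d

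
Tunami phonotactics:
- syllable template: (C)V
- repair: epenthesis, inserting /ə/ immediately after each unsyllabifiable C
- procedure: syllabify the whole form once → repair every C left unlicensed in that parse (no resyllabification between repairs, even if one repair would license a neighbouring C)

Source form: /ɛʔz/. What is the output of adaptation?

ɛʔəzə

Syllabifying with onset maximization leaves /ʔ/, /z/ stranded (no codas are permitted; onsets are limited to one consonant).
Inserting the epenthetic vowel yields /ʔ/ → /ʔə/, /z/ → /zə/.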